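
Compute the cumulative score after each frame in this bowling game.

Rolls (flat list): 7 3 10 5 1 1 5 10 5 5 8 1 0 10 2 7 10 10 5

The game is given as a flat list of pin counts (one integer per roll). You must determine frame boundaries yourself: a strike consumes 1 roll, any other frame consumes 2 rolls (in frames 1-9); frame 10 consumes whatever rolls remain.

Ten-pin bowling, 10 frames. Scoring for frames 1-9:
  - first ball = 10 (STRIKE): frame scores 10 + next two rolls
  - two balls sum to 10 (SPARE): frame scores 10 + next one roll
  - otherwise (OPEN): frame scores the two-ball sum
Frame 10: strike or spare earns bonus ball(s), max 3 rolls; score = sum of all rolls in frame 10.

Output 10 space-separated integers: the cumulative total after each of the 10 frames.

Frame 1: SPARE (7+3=10). 10 + next roll (10) = 20. Cumulative: 20
Frame 2: STRIKE. 10 + next two rolls (5+1) = 16. Cumulative: 36
Frame 3: OPEN (5+1=6). Cumulative: 42
Frame 4: OPEN (1+5=6). Cumulative: 48
Frame 5: STRIKE. 10 + next two rolls (5+5) = 20. Cumulative: 68
Frame 6: SPARE (5+5=10). 10 + next roll (8) = 18. Cumulative: 86
Frame 7: OPEN (8+1=9). Cumulative: 95
Frame 8: SPARE (0+10=10). 10 + next roll (2) = 12. Cumulative: 107
Frame 9: OPEN (2+7=9). Cumulative: 116
Frame 10: STRIKE. Sum of all frame-10 rolls (10+10+5) = 25. Cumulative: 141

Answer: 20 36 42 48 68 86 95 107 116 141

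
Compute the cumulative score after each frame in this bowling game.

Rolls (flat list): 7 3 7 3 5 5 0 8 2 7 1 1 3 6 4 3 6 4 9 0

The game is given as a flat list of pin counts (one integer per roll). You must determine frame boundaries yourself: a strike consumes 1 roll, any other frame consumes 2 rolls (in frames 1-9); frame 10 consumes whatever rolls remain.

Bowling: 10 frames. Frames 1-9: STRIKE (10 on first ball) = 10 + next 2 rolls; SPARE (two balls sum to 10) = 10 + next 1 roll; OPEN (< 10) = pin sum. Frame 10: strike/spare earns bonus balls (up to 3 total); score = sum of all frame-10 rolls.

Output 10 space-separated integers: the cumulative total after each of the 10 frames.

Frame 1: SPARE (7+3=10). 10 + next roll (7) = 17. Cumulative: 17
Frame 2: SPARE (7+3=10). 10 + next roll (5) = 15. Cumulative: 32
Frame 3: SPARE (5+5=10). 10 + next roll (0) = 10. Cumulative: 42
Frame 4: OPEN (0+8=8). Cumulative: 50
Frame 5: OPEN (2+7=9). Cumulative: 59
Frame 6: OPEN (1+1=2). Cumulative: 61
Frame 7: OPEN (3+6=9). Cumulative: 70
Frame 8: OPEN (4+3=7). Cumulative: 77
Frame 9: SPARE (6+4=10). 10 + next roll (9) = 19. Cumulative: 96
Frame 10: OPEN. Sum of all frame-10 rolls (9+0) = 9. Cumulative: 105

Answer: 17 32 42 50 59 61 70 77 96 105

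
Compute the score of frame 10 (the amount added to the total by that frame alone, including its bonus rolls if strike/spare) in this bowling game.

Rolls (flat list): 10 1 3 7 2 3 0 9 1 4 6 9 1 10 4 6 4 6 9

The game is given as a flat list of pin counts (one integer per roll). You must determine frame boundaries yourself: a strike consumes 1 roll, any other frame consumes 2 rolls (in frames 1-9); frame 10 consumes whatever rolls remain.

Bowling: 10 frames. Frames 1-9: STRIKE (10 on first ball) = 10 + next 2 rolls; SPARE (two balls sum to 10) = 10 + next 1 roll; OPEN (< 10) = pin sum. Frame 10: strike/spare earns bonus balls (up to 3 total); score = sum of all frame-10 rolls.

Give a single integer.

Answer: 19

Derivation:
Frame 1: STRIKE. 10 + next two rolls (1+3) = 14. Cumulative: 14
Frame 2: OPEN (1+3=4). Cumulative: 18
Frame 3: OPEN (7+2=9). Cumulative: 27
Frame 4: OPEN (3+0=3). Cumulative: 30
Frame 5: SPARE (9+1=10). 10 + next roll (4) = 14. Cumulative: 44
Frame 6: SPARE (4+6=10). 10 + next roll (9) = 19. Cumulative: 63
Frame 7: SPARE (9+1=10). 10 + next roll (10) = 20. Cumulative: 83
Frame 8: STRIKE. 10 + next two rolls (4+6) = 20. Cumulative: 103
Frame 9: SPARE (4+6=10). 10 + next roll (4) = 14. Cumulative: 117
Frame 10: SPARE. Sum of all frame-10 rolls (4+6+9) = 19. Cumulative: 136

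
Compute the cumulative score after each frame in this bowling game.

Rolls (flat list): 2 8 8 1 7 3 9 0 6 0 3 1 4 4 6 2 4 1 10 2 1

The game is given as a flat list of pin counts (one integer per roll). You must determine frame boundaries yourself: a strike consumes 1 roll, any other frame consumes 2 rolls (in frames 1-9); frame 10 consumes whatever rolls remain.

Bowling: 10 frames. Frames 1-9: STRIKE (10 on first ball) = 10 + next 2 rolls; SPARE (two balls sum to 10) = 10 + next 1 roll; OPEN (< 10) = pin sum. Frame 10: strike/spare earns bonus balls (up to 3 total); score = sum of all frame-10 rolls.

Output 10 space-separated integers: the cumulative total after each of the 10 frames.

Answer: 18 27 46 55 61 65 73 81 86 99

Derivation:
Frame 1: SPARE (2+8=10). 10 + next roll (8) = 18. Cumulative: 18
Frame 2: OPEN (8+1=9). Cumulative: 27
Frame 3: SPARE (7+3=10). 10 + next roll (9) = 19. Cumulative: 46
Frame 4: OPEN (9+0=9). Cumulative: 55
Frame 5: OPEN (6+0=6). Cumulative: 61
Frame 6: OPEN (3+1=4). Cumulative: 65
Frame 7: OPEN (4+4=8). Cumulative: 73
Frame 8: OPEN (6+2=8). Cumulative: 81
Frame 9: OPEN (4+1=5). Cumulative: 86
Frame 10: STRIKE. Sum of all frame-10 rolls (10+2+1) = 13. Cumulative: 99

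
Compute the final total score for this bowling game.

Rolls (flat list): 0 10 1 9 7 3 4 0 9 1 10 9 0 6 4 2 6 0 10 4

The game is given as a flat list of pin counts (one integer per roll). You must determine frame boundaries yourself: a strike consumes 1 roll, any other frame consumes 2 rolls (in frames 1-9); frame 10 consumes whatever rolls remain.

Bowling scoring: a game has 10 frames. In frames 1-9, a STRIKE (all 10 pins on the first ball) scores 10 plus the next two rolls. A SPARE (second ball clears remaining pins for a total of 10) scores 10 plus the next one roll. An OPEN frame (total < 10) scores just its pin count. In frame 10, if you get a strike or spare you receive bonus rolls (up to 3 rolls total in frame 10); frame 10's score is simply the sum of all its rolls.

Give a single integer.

Frame 1: SPARE (0+10=10). 10 + next roll (1) = 11. Cumulative: 11
Frame 2: SPARE (1+9=10). 10 + next roll (7) = 17. Cumulative: 28
Frame 3: SPARE (7+3=10). 10 + next roll (4) = 14. Cumulative: 42
Frame 4: OPEN (4+0=4). Cumulative: 46
Frame 5: SPARE (9+1=10). 10 + next roll (10) = 20. Cumulative: 66
Frame 6: STRIKE. 10 + next two rolls (9+0) = 19. Cumulative: 85
Frame 7: OPEN (9+0=9). Cumulative: 94
Frame 8: SPARE (6+4=10). 10 + next roll (2) = 12. Cumulative: 106
Frame 9: OPEN (2+6=8). Cumulative: 114
Frame 10: SPARE. Sum of all frame-10 rolls (0+10+4) = 14. Cumulative: 128

Answer: 128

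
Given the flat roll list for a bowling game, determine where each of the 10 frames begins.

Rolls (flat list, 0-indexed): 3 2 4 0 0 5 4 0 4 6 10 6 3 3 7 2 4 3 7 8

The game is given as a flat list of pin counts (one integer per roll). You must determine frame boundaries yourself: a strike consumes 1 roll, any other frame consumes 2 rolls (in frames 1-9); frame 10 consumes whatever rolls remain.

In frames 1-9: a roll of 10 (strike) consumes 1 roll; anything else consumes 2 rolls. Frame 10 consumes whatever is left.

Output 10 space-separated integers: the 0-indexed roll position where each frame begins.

Answer: 0 2 4 6 8 10 11 13 15 17

Derivation:
Frame 1 starts at roll index 0: rolls=3,2 (sum=5), consumes 2 rolls
Frame 2 starts at roll index 2: rolls=4,0 (sum=4), consumes 2 rolls
Frame 3 starts at roll index 4: rolls=0,5 (sum=5), consumes 2 rolls
Frame 4 starts at roll index 6: rolls=4,0 (sum=4), consumes 2 rolls
Frame 5 starts at roll index 8: rolls=4,6 (sum=10), consumes 2 rolls
Frame 6 starts at roll index 10: roll=10 (strike), consumes 1 roll
Frame 7 starts at roll index 11: rolls=6,3 (sum=9), consumes 2 rolls
Frame 8 starts at roll index 13: rolls=3,7 (sum=10), consumes 2 rolls
Frame 9 starts at roll index 15: rolls=2,4 (sum=6), consumes 2 rolls
Frame 10 starts at roll index 17: 3 remaining rolls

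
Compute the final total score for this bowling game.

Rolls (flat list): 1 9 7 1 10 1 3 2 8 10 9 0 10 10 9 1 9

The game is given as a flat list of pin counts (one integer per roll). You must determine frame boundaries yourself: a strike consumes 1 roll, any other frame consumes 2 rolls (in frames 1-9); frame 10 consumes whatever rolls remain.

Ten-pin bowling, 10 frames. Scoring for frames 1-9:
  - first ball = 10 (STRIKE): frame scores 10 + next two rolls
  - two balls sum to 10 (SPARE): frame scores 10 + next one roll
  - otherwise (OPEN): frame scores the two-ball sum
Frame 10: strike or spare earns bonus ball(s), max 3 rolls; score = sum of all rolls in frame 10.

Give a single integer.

Answer: 159

Derivation:
Frame 1: SPARE (1+9=10). 10 + next roll (7) = 17. Cumulative: 17
Frame 2: OPEN (7+1=8). Cumulative: 25
Frame 3: STRIKE. 10 + next two rolls (1+3) = 14. Cumulative: 39
Frame 4: OPEN (1+3=4). Cumulative: 43
Frame 5: SPARE (2+8=10). 10 + next roll (10) = 20. Cumulative: 63
Frame 6: STRIKE. 10 + next two rolls (9+0) = 19. Cumulative: 82
Frame 7: OPEN (9+0=9). Cumulative: 91
Frame 8: STRIKE. 10 + next two rolls (10+9) = 29. Cumulative: 120
Frame 9: STRIKE. 10 + next two rolls (9+1) = 20. Cumulative: 140
Frame 10: SPARE. Sum of all frame-10 rolls (9+1+9) = 19. Cumulative: 159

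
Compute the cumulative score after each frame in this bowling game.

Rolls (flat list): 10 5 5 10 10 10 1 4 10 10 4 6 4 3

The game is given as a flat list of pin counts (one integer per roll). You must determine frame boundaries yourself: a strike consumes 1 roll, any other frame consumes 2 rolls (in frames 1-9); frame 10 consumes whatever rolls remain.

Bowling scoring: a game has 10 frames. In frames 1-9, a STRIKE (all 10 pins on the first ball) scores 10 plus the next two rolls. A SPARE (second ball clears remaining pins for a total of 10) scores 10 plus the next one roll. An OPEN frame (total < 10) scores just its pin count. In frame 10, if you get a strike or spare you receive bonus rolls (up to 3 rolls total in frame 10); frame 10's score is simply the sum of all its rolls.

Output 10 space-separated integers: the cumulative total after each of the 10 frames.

Frame 1: STRIKE. 10 + next two rolls (5+5) = 20. Cumulative: 20
Frame 2: SPARE (5+5=10). 10 + next roll (10) = 20. Cumulative: 40
Frame 3: STRIKE. 10 + next two rolls (10+10) = 30. Cumulative: 70
Frame 4: STRIKE. 10 + next two rolls (10+1) = 21. Cumulative: 91
Frame 5: STRIKE. 10 + next two rolls (1+4) = 15. Cumulative: 106
Frame 6: OPEN (1+4=5). Cumulative: 111
Frame 7: STRIKE. 10 + next two rolls (10+4) = 24. Cumulative: 135
Frame 8: STRIKE. 10 + next two rolls (4+6) = 20. Cumulative: 155
Frame 9: SPARE (4+6=10). 10 + next roll (4) = 14. Cumulative: 169
Frame 10: OPEN. Sum of all frame-10 rolls (4+3) = 7. Cumulative: 176

Answer: 20 40 70 91 106 111 135 155 169 176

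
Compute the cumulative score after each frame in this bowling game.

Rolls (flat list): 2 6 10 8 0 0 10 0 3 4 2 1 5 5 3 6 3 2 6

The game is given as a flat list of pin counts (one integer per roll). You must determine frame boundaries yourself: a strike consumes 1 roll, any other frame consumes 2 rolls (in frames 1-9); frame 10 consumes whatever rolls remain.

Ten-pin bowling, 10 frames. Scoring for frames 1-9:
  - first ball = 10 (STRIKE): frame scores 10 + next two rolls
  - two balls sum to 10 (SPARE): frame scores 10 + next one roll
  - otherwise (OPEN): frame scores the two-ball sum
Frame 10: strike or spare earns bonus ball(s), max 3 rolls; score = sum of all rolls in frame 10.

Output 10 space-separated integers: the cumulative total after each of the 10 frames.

Answer: 8 26 34 44 47 53 59 67 76 84

Derivation:
Frame 1: OPEN (2+6=8). Cumulative: 8
Frame 2: STRIKE. 10 + next two rolls (8+0) = 18. Cumulative: 26
Frame 3: OPEN (8+0=8). Cumulative: 34
Frame 4: SPARE (0+10=10). 10 + next roll (0) = 10. Cumulative: 44
Frame 5: OPEN (0+3=3). Cumulative: 47
Frame 6: OPEN (4+2=6). Cumulative: 53
Frame 7: OPEN (1+5=6). Cumulative: 59
Frame 8: OPEN (5+3=8). Cumulative: 67
Frame 9: OPEN (6+3=9). Cumulative: 76
Frame 10: OPEN. Sum of all frame-10 rolls (2+6) = 8. Cumulative: 84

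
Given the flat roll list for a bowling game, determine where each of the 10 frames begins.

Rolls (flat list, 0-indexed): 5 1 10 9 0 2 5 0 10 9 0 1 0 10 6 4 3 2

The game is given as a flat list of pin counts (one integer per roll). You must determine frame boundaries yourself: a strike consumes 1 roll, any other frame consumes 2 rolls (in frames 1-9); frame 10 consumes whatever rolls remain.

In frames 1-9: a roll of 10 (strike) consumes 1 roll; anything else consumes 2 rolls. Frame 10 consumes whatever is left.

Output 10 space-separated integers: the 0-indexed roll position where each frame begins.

Frame 1 starts at roll index 0: rolls=5,1 (sum=6), consumes 2 rolls
Frame 2 starts at roll index 2: roll=10 (strike), consumes 1 roll
Frame 3 starts at roll index 3: rolls=9,0 (sum=9), consumes 2 rolls
Frame 4 starts at roll index 5: rolls=2,5 (sum=7), consumes 2 rolls
Frame 5 starts at roll index 7: rolls=0,10 (sum=10), consumes 2 rolls
Frame 6 starts at roll index 9: rolls=9,0 (sum=9), consumes 2 rolls
Frame 7 starts at roll index 11: rolls=1,0 (sum=1), consumes 2 rolls
Frame 8 starts at roll index 13: roll=10 (strike), consumes 1 roll
Frame 9 starts at roll index 14: rolls=6,4 (sum=10), consumes 2 rolls
Frame 10 starts at roll index 16: 2 remaining rolls

Answer: 0 2 3 5 7 9 11 13 14 16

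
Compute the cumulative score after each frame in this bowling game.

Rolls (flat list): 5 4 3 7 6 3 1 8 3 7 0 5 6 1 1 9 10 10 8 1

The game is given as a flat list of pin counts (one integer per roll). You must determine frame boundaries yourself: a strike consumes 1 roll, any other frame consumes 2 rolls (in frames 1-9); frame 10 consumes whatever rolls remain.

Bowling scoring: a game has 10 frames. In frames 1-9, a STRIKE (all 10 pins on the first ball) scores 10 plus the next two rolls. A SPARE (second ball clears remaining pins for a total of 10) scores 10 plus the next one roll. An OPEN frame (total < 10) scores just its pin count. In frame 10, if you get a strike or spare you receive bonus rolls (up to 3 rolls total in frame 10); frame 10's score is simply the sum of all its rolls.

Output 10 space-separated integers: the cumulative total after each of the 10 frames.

Answer: 9 25 34 43 53 58 65 85 113 132

Derivation:
Frame 1: OPEN (5+4=9). Cumulative: 9
Frame 2: SPARE (3+7=10). 10 + next roll (6) = 16. Cumulative: 25
Frame 3: OPEN (6+3=9). Cumulative: 34
Frame 4: OPEN (1+8=9). Cumulative: 43
Frame 5: SPARE (3+7=10). 10 + next roll (0) = 10. Cumulative: 53
Frame 6: OPEN (0+5=5). Cumulative: 58
Frame 7: OPEN (6+1=7). Cumulative: 65
Frame 8: SPARE (1+9=10). 10 + next roll (10) = 20. Cumulative: 85
Frame 9: STRIKE. 10 + next two rolls (10+8) = 28. Cumulative: 113
Frame 10: STRIKE. Sum of all frame-10 rolls (10+8+1) = 19. Cumulative: 132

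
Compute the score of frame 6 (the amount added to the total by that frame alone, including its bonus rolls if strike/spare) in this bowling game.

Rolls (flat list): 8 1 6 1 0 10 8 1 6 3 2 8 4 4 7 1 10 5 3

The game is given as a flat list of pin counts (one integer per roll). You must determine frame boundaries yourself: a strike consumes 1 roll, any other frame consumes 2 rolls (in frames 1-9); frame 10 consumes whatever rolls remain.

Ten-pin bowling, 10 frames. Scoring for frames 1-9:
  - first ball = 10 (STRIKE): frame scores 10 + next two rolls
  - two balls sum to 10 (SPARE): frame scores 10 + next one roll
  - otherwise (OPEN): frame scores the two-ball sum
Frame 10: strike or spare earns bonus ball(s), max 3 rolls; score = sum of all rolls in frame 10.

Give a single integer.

Frame 1: OPEN (8+1=9). Cumulative: 9
Frame 2: OPEN (6+1=7). Cumulative: 16
Frame 3: SPARE (0+10=10). 10 + next roll (8) = 18. Cumulative: 34
Frame 4: OPEN (8+1=9). Cumulative: 43
Frame 5: OPEN (6+3=9). Cumulative: 52
Frame 6: SPARE (2+8=10). 10 + next roll (4) = 14. Cumulative: 66
Frame 7: OPEN (4+4=8). Cumulative: 74
Frame 8: OPEN (7+1=8). Cumulative: 82

Answer: 14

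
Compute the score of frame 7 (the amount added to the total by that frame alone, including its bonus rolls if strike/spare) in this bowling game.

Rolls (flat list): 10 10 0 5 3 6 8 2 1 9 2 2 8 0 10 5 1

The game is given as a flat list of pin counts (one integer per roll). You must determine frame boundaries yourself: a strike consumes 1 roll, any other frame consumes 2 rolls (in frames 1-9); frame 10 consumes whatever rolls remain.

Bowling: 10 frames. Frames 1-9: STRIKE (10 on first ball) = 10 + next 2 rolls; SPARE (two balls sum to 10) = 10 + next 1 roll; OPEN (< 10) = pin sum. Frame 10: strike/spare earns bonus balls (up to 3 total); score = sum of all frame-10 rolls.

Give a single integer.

Frame 1: STRIKE. 10 + next two rolls (10+0) = 20. Cumulative: 20
Frame 2: STRIKE. 10 + next two rolls (0+5) = 15. Cumulative: 35
Frame 3: OPEN (0+5=5). Cumulative: 40
Frame 4: OPEN (3+6=9). Cumulative: 49
Frame 5: SPARE (8+2=10). 10 + next roll (1) = 11. Cumulative: 60
Frame 6: SPARE (1+9=10). 10 + next roll (2) = 12. Cumulative: 72
Frame 7: OPEN (2+2=4). Cumulative: 76
Frame 8: OPEN (8+0=8). Cumulative: 84
Frame 9: STRIKE. 10 + next two rolls (5+1) = 16. Cumulative: 100

Answer: 4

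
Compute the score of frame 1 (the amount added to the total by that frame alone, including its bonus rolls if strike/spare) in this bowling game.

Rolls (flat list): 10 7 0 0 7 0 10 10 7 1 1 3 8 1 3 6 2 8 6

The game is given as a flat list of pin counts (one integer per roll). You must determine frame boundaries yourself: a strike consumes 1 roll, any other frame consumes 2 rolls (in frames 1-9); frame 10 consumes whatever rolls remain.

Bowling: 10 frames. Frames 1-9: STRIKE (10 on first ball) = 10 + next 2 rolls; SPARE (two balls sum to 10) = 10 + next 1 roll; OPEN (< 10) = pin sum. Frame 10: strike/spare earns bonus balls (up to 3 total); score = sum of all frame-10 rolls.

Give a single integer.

Frame 1: STRIKE. 10 + next two rolls (7+0) = 17. Cumulative: 17
Frame 2: OPEN (7+0=7). Cumulative: 24
Frame 3: OPEN (0+7=7). Cumulative: 31

Answer: 17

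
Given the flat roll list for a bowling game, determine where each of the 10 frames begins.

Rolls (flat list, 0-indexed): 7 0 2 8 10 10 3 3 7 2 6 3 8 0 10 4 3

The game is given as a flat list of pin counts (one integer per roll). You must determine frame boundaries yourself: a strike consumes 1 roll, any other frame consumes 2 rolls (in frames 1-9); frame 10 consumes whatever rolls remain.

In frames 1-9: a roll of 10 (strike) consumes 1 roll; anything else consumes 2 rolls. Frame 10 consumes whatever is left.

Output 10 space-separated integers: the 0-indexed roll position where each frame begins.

Frame 1 starts at roll index 0: rolls=7,0 (sum=7), consumes 2 rolls
Frame 2 starts at roll index 2: rolls=2,8 (sum=10), consumes 2 rolls
Frame 3 starts at roll index 4: roll=10 (strike), consumes 1 roll
Frame 4 starts at roll index 5: roll=10 (strike), consumes 1 roll
Frame 5 starts at roll index 6: rolls=3,3 (sum=6), consumes 2 rolls
Frame 6 starts at roll index 8: rolls=7,2 (sum=9), consumes 2 rolls
Frame 7 starts at roll index 10: rolls=6,3 (sum=9), consumes 2 rolls
Frame 8 starts at roll index 12: rolls=8,0 (sum=8), consumes 2 rolls
Frame 9 starts at roll index 14: roll=10 (strike), consumes 1 roll
Frame 10 starts at roll index 15: 2 remaining rolls

Answer: 0 2 4 5 6 8 10 12 14 15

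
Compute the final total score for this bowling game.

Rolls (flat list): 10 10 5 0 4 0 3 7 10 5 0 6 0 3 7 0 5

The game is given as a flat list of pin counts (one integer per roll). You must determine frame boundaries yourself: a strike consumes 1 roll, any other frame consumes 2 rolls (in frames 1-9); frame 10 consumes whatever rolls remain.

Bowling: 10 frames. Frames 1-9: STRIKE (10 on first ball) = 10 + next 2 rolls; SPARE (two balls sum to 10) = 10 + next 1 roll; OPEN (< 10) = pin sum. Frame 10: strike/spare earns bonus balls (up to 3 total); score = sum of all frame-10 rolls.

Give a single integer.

Frame 1: STRIKE. 10 + next two rolls (10+5) = 25. Cumulative: 25
Frame 2: STRIKE. 10 + next two rolls (5+0) = 15. Cumulative: 40
Frame 3: OPEN (5+0=5). Cumulative: 45
Frame 4: OPEN (4+0=4). Cumulative: 49
Frame 5: SPARE (3+7=10). 10 + next roll (10) = 20. Cumulative: 69
Frame 6: STRIKE. 10 + next two rolls (5+0) = 15. Cumulative: 84
Frame 7: OPEN (5+0=5). Cumulative: 89
Frame 8: OPEN (6+0=6). Cumulative: 95
Frame 9: SPARE (3+7=10). 10 + next roll (0) = 10. Cumulative: 105
Frame 10: OPEN. Sum of all frame-10 rolls (0+5) = 5. Cumulative: 110

Answer: 110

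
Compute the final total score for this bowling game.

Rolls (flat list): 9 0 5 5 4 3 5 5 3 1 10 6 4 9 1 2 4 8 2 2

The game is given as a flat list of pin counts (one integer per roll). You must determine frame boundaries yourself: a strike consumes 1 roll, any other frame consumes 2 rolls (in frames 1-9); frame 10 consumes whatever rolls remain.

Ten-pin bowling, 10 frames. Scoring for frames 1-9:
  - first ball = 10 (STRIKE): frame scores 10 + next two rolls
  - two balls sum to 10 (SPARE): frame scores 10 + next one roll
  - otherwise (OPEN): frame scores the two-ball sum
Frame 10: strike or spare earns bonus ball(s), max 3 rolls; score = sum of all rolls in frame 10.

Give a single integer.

Answer: 116

Derivation:
Frame 1: OPEN (9+0=9). Cumulative: 9
Frame 2: SPARE (5+5=10). 10 + next roll (4) = 14. Cumulative: 23
Frame 3: OPEN (4+3=7). Cumulative: 30
Frame 4: SPARE (5+5=10). 10 + next roll (3) = 13. Cumulative: 43
Frame 5: OPEN (3+1=4). Cumulative: 47
Frame 6: STRIKE. 10 + next two rolls (6+4) = 20. Cumulative: 67
Frame 7: SPARE (6+4=10). 10 + next roll (9) = 19. Cumulative: 86
Frame 8: SPARE (9+1=10). 10 + next roll (2) = 12. Cumulative: 98
Frame 9: OPEN (2+4=6). Cumulative: 104
Frame 10: SPARE. Sum of all frame-10 rolls (8+2+2) = 12. Cumulative: 116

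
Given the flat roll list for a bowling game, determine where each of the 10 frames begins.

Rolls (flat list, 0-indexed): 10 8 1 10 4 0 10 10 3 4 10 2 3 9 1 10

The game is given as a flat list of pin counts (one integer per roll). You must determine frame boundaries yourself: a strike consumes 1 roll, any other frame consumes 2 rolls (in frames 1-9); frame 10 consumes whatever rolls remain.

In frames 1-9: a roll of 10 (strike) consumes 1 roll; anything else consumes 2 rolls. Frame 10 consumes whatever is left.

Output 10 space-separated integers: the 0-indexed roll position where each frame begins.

Answer: 0 1 3 4 6 7 8 10 11 13

Derivation:
Frame 1 starts at roll index 0: roll=10 (strike), consumes 1 roll
Frame 2 starts at roll index 1: rolls=8,1 (sum=9), consumes 2 rolls
Frame 3 starts at roll index 3: roll=10 (strike), consumes 1 roll
Frame 4 starts at roll index 4: rolls=4,0 (sum=4), consumes 2 rolls
Frame 5 starts at roll index 6: roll=10 (strike), consumes 1 roll
Frame 6 starts at roll index 7: roll=10 (strike), consumes 1 roll
Frame 7 starts at roll index 8: rolls=3,4 (sum=7), consumes 2 rolls
Frame 8 starts at roll index 10: roll=10 (strike), consumes 1 roll
Frame 9 starts at roll index 11: rolls=2,3 (sum=5), consumes 2 rolls
Frame 10 starts at roll index 13: 3 remaining rolls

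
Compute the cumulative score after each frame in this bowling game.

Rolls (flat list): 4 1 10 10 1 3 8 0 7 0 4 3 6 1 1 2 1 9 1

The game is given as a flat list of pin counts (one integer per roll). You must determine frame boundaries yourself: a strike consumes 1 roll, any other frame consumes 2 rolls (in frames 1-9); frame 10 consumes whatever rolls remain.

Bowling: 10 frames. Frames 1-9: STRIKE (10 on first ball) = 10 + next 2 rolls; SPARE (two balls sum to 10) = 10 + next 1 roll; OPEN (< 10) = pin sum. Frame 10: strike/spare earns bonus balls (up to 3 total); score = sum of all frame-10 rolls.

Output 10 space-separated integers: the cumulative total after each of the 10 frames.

Answer: 5 26 40 44 52 59 66 73 76 87

Derivation:
Frame 1: OPEN (4+1=5). Cumulative: 5
Frame 2: STRIKE. 10 + next two rolls (10+1) = 21. Cumulative: 26
Frame 3: STRIKE. 10 + next two rolls (1+3) = 14. Cumulative: 40
Frame 4: OPEN (1+3=4). Cumulative: 44
Frame 5: OPEN (8+0=8). Cumulative: 52
Frame 6: OPEN (7+0=7). Cumulative: 59
Frame 7: OPEN (4+3=7). Cumulative: 66
Frame 8: OPEN (6+1=7). Cumulative: 73
Frame 9: OPEN (1+2=3). Cumulative: 76
Frame 10: SPARE. Sum of all frame-10 rolls (1+9+1) = 11. Cumulative: 87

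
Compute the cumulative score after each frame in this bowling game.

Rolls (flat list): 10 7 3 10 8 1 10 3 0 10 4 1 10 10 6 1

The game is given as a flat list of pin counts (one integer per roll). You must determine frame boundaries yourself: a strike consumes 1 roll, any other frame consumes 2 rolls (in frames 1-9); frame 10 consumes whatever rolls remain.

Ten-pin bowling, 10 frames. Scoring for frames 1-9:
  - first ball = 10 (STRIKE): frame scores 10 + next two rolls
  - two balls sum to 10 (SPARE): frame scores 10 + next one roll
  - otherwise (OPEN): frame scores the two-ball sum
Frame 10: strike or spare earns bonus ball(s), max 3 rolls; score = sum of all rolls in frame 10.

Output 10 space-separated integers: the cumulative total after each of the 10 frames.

Answer: 20 40 59 68 81 84 99 104 130 147

Derivation:
Frame 1: STRIKE. 10 + next two rolls (7+3) = 20. Cumulative: 20
Frame 2: SPARE (7+3=10). 10 + next roll (10) = 20. Cumulative: 40
Frame 3: STRIKE. 10 + next two rolls (8+1) = 19. Cumulative: 59
Frame 4: OPEN (8+1=9). Cumulative: 68
Frame 5: STRIKE. 10 + next two rolls (3+0) = 13. Cumulative: 81
Frame 6: OPEN (3+0=3). Cumulative: 84
Frame 7: STRIKE. 10 + next two rolls (4+1) = 15. Cumulative: 99
Frame 8: OPEN (4+1=5). Cumulative: 104
Frame 9: STRIKE. 10 + next two rolls (10+6) = 26. Cumulative: 130
Frame 10: STRIKE. Sum of all frame-10 rolls (10+6+1) = 17. Cumulative: 147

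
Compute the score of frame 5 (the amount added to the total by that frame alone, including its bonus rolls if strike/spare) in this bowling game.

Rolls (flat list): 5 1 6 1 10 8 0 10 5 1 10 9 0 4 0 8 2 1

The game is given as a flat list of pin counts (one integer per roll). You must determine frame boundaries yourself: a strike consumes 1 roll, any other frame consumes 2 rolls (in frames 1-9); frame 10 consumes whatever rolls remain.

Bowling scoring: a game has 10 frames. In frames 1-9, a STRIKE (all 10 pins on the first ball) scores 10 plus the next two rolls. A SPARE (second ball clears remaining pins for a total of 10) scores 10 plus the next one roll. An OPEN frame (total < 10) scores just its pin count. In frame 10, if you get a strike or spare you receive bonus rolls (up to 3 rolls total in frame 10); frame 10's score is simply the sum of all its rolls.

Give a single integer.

Frame 1: OPEN (5+1=6). Cumulative: 6
Frame 2: OPEN (6+1=7). Cumulative: 13
Frame 3: STRIKE. 10 + next two rolls (8+0) = 18. Cumulative: 31
Frame 4: OPEN (8+0=8). Cumulative: 39
Frame 5: STRIKE. 10 + next two rolls (5+1) = 16. Cumulative: 55
Frame 6: OPEN (5+1=6). Cumulative: 61
Frame 7: STRIKE. 10 + next two rolls (9+0) = 19. Cumulative: 80

Answer: 16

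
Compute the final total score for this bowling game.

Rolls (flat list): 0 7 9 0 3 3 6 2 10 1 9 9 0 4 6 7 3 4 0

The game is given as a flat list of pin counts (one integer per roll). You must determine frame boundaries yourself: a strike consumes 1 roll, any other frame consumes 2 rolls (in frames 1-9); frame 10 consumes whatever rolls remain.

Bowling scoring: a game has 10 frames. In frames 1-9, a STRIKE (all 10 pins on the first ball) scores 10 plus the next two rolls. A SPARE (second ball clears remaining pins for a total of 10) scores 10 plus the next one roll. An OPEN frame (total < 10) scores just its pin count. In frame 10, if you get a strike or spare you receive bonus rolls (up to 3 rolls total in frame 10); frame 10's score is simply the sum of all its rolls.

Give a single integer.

Frame 1: OPEN (0+7=7). Cumulative: 7
Frame 2: OPEN (9+0=9). Cumulative: 16
Frame 3: OPEN (3+3=6). Cumulative: 22
Frame 4: OPEN (6+2=8). Cumulative: 30
Frame 5: STRIKE. 10 + next two rolls (1+9) = 20. Cumulative: 50
Frame 6: SPARE (1+9=10). 10 + next roll (9) = 19. Cumulative: 69
Frame 7: OPEN (9+0=9). Cumulative: 78
Frame 8: SPARE (4+6=10). 10 + next roll (7) = 17. Cumulative: 95
Frame 9: SPARE (7+3=10). 10 + next roll (4) = 14. Cumulative: 109
Frame 10: OPEN. Sum of all frame-10 rolls (4+0) = 4. Cumulative: 113

Answer: 113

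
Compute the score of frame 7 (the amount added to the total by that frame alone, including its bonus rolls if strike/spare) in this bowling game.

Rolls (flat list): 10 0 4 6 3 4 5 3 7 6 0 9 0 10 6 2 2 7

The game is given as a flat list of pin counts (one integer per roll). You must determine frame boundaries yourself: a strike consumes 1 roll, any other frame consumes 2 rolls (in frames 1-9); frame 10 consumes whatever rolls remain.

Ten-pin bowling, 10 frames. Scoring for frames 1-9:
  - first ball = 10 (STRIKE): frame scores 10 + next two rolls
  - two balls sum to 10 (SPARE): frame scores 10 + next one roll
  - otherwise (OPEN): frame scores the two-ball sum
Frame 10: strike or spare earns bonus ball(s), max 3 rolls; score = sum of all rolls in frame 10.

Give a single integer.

Frame 1: STRIKE. 10 + next two rolls (0+4) = 14. Cumulative: 14
Frame 2: OPEN (0+4=4). Cumulative: 18
Frame 3: OPEN (6+3=9). Cumulative: 27
Frame 4: OPEN (4+5=9). Cumulative: 36
Frame 5: SPARE (3+7=10). 10 + next roll (6) = 16. Cumulative: 52
Frame 6: OPEN (6+0=6). Cumulative: 58
Frame 7: OPEN (9+0=9). Cumulative: 67
Frame 8: STRIKE. 10 + next two rolls (6+2) = 18. Cumulative: 85
Frame 9: OPEN (6+2=8). Cumulative: 93

Answer: 9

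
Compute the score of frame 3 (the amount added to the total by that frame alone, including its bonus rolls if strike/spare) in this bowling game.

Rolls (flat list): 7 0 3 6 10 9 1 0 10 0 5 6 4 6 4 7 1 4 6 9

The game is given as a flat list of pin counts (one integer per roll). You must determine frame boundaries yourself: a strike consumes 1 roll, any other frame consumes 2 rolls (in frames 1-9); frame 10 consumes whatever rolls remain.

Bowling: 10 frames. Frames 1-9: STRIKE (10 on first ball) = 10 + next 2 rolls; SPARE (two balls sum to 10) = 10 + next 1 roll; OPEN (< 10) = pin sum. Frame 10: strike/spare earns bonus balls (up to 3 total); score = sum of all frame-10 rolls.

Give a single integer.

Answer: 20

Derivation:
Frame 1: OPEN (7+0=7). Cumulative: 7
Frame 2: OPEN (3+6=9). Cumulative: 16
Frame 3: STRIKE. 10 + next two rolls (9+1) = 20. Cumulative: 36
Frame 4: SPARE (9+1=10). 10 + next roll (0) = 10. Cumulative: 46
Frame 5: SPARE (0+10=10). 10 + next roll (0) = 10. Cumulative: 56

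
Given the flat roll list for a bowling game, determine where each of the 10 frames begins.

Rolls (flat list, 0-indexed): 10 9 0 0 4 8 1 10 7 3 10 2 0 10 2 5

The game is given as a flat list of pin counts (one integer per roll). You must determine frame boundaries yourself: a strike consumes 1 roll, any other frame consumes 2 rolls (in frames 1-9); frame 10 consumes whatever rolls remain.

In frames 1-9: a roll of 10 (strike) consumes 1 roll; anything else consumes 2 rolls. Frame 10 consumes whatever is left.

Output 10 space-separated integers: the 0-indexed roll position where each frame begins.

Answer: 0 1 3 5 7 8 10 11 13 14

Derivation:
Frame 1 starts at roll index 0: roll=10 (strike), consumes 1 roll
Frame 2 starts at roll index 1: rolls=9,0 (sum=9), consumes 2 rolls
Frame 3 starts at roll index 3: rolls=0,4 (sum=4), consumes 2 rolls
Frame 4 starts at roll index 5: rolls=8,1 (sum=9), consumes 2 rolls
Frame 5 starts at roll index 7: roll=10 (strike), consumes 1 roll
Frame 6 starts at roll index 8: rolls=7,3 (sum=10), consumes 2 rolls
Frame 7 starts at roll index 10: roll=10 (strike), consumes 1 roll
Frame 8 starts at roll index 11: rolls=2,0 (sum=2), consumes 2 rolls
Frame 9 starts at roll index 13: roll=10 (strike), consumes 1 roll
Frame 10 starts at roll index 14: 2 remaining rolls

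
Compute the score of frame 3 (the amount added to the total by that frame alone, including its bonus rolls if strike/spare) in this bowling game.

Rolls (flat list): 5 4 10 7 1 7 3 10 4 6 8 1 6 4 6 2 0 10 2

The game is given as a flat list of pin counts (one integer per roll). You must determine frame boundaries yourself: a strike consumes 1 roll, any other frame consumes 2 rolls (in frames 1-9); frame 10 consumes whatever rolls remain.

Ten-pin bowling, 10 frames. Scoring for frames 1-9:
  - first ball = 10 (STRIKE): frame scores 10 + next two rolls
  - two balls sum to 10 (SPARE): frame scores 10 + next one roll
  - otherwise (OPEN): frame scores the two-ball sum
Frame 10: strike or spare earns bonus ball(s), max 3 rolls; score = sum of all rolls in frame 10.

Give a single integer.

Frame 1: OPEN (5+4=9). Cumulative: 9
Frame 2: STRIKE. 10 + next two rolls (7+1) = 18. Cumulative: 27
Frame 3: OPEN (7+1=8). Cumulative: 35
Frame 4: SPARE (7+3=10). 10 + next roll (10) = 20. Cumulative: 55
Frame 5: STRIKE. 10 + next two rolls (4+6) = 20. Cumulative: 75

Answer: 8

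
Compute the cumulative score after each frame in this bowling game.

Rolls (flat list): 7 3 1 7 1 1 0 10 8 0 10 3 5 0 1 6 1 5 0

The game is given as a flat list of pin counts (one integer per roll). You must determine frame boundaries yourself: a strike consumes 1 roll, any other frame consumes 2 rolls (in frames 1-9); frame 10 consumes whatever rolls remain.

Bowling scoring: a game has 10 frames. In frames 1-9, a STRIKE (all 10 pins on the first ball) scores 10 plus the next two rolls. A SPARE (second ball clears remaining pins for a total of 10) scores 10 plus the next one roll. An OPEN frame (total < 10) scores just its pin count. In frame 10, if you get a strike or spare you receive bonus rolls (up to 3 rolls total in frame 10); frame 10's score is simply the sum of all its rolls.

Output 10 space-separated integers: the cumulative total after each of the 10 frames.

Frame 1: SPARE (7+3=10). 10 + next roll (1) = 11. Cumulative: 11
Frame 2: OPEN (1+7=8). Cumulative: 19
Frame 3: OPEN (1+1=2). Cumulative: 21
Frame 4: SPARE (0+10=10). 10 + next roll (8) = 18. Cumulative: 39
Frame 5: OPEN (8+0=8). Cumulative: 47
Frame 6: STRIKE. 10 + next two rolls (3+5) = 18. Cumulative: 65
Frame 7: OPEN (3+5=8). Cumulative: 73
Frame 8: OPEN (0+1=1). Cumulative: 74
Frame 9: OPEN (6+1=7). Cumulative: 81
Frame 10: OPEN. Sum of all frame-10 rolls (5+0) = 5. Cumulative: 86

Answer: 11 19 21 39 47 65 73 74 81 86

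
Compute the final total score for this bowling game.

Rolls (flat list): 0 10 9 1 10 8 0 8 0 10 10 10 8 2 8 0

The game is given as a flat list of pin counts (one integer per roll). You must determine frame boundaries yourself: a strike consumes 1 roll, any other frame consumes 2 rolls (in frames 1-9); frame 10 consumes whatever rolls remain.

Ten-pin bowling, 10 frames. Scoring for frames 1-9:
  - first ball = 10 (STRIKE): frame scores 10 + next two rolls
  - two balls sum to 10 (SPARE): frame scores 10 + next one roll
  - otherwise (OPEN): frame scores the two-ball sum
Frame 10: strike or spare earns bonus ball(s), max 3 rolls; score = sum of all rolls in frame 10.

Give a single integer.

Frame 1: SPARE (0+10=10). 10 + next roll (9) = 19. Cumulative: 19
Frame 2: SPARE (9+1=10). 10 + next roll (10) = 20. Cumulative: 39
Frame 3: STRIKE. 10 + next two rolls (8+0) = 18. Cumulative: 57
Frame 4: OPEN (8+0=8). Cumulative: 65
Frame 5: OPEN (8+0=8). Cumulative: 73
Frame 6: STRIKE. 10 + next two rolls (10+10) = 30. Cumulative: 103
Frame 7: STRIKE. 10 + next two rolls (10+8) = 28. Cumulative: 131
Frame 8: STRIKE. 10 + next two rolls (8+2) = 20. Cumulative: 151
Frame 9: SPARE (8+2=10). 10 + next roll (8) = 18. Cumulative: 169
Frame 10: OPEN. Sum of all frame-10 rolls (8+0) = 8. Cumulative: 177

Answer: 177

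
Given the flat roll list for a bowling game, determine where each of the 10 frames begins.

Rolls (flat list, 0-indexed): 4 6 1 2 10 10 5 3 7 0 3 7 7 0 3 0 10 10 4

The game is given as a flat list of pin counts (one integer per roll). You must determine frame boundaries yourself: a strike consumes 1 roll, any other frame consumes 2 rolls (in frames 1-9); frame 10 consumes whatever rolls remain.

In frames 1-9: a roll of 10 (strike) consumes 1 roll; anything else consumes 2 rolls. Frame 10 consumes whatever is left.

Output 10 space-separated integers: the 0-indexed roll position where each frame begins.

Frame 1 starts at roll index 0: rolls=4,6 (sum=10), consumes 2 rolls
Frame 2 starts at roll index 2: rolls=1,2 (sum=3), consumes 2 rolls
Frame 3 starts at roll index 4: roll=10 (strike), consumes 1 roll
Frame 4 starts at roll index 5: roll=10 (strike), consumes 1 roll
Frame 5 starts at roll index 6: rolls=5,3 (sum=8), consumes 2 rolls
Frame 6 starts at roll index 8: rolls=7,0 (sum=7), consumes 2 rolls
Frame 7 starts at roll index 10: rolls=3,7 (sum=10), consumes 2 rolls
Frame 8 starts at roll index 12: rolls=7,0 (sum=7), consumes 2 rolls
Frame 9 starts at roll index 14: rolls=3,0 (sum=3), consumes 2 rolls
Frame 10 starts at roll index 16: 3 remaining rolls

Answer: 0 2 4 5 6 8 10 12 14 16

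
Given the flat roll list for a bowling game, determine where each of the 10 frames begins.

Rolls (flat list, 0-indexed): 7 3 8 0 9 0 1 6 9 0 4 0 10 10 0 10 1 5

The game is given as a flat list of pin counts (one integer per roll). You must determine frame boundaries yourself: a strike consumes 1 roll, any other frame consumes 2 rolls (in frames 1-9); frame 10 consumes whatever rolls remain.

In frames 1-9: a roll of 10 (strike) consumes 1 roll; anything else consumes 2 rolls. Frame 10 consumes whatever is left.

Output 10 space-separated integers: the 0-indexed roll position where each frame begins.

Answer: 0 2 4 6 8 10 12 13 14 16

Derivation:
Frame 1 starts at roll index 0: rolls=7,3 (sum=10), consumes 2 rolls
Frame 2 starts at roll index 2: rolls=8,0 (sum=8), consumes 2 rolls
Frame 3 starts at roll index 4: rolls=9,0 (sum=9), consumes 2 rolls
Frame 4 starts at roll index 6: rolls=1,6 (sum=7), consumes 2 rolls
Frame 5 starts at roll index 8: rolls=9,0 (sum=9), consumes 2 rolls
Frame 6 starts at roll index 10: rolls=4,0 (sum=4), consumes 2 rolls
Frame 7 starts at roll index 12: roll=10 (strike), consumes 1 roll
Frame 8 starts at roll index 13: roll=10 (strike), consumes 1 roll
Frame 9 starts at roll index 14: rolls=0,10 (sum=10), consumes 2 rolls
Frame 10 starts at roll index 16: 2 remaining rolls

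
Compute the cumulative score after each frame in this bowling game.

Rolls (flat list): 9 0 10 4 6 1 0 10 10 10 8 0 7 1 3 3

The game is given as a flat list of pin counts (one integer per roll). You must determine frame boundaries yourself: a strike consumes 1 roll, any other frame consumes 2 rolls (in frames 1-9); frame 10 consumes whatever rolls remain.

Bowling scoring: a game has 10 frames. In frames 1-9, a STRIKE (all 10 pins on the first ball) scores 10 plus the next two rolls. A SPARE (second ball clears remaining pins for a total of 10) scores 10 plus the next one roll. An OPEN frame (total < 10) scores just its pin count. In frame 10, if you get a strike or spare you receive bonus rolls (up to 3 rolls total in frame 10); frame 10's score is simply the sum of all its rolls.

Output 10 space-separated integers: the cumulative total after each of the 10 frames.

Answer: 9 29 40 41 71 99 117 125 133 139

Derivation:
Frame 1: OPEN (9+0=9). Cumulative: 9
Frame 2: STRIKE. 10 + next two rolls (4+6) = 20. Cumulative: 29
Frame 3: SPARE (4+6=10). 10 + next roll (1) = 11. Cumulative: 40
Frame 4: OPEN (1+0=1). Cumulative: 41
Frame 5: STRIKE. 10 + next two rolls (10+10) = 30. Cumulative: 71
Frame 6: STRIKE. 10 + next two rolls (10+8) = 28. Cumulative: 99
Frame 7: STRIKE. 10 + next two rolls (8+0) = 18. Cumulative: 117
Frame 8: OPEN (8+0=8). Cumulative: 125
Frame 9: OPEN (7+1=8). Cumulative: 133
Frame 10: OPEN. Sum of all frame-10 rolls (3+3) = 6. Cumulative: 139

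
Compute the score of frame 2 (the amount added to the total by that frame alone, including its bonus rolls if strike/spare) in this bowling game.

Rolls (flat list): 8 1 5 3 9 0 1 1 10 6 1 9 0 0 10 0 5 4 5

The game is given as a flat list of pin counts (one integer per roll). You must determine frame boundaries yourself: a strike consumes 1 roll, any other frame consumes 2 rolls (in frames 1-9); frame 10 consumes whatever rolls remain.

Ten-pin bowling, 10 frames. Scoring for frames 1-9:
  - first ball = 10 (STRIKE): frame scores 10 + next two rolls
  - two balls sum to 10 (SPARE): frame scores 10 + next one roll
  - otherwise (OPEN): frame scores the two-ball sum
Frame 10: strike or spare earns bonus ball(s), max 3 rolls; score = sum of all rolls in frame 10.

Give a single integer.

Answer: 8

Derivation:
Frame 1: OPEN (8+1=9). Cumulative: 9
Frame 2: OPEN (5+3=8). Cumulative: 17
Frame 3: OPEN (9+0=9). Cumulative: 26
Frame 4: OPEN (1+1=2). Cumulative: 28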